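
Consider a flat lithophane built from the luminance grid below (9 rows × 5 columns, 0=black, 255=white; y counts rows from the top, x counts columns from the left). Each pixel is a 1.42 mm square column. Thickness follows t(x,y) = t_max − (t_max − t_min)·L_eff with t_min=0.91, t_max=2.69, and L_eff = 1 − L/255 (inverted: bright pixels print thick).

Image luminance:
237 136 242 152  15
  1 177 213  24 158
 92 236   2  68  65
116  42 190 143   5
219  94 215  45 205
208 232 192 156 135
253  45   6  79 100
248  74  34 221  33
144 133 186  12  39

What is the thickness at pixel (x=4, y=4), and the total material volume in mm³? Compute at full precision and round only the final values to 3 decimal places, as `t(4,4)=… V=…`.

span = t_max - t_min = 2.69 - 0.91 = 1.780
L(4,4) = 205, L_eff = 1 - 205/255 = 0.196078 (inverted)
t(4,4) = 2.69 - 1.780·0.196078 = 2.341
Σt over all 9·5 pixels = 681647/8500 ≈ 80.1937647
V = pitch²·Σt = 1.42²·681647/8500 = 161.703

t(4,4)=2.341 V=161.703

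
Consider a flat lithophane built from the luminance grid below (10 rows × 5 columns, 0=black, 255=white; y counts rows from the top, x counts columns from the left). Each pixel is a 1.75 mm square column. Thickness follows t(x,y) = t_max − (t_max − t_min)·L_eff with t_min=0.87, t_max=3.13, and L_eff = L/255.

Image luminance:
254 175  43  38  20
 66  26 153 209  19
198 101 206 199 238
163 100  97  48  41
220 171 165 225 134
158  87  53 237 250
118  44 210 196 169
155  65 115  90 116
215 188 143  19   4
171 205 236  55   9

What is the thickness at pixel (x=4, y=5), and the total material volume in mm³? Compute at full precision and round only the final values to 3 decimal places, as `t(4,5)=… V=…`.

span = t_max - t_min = 3.13 - 0.87 = 2.260
L(4,5) = 250, L_eff = 250/255 = 0.980392
t(4,5) = 3.13 - 2.260·0.980392 = 0.914
Σt over all 10·5 pixels = 623827/6375 ≈ 97.8552157
V = pitch²·Σt = 1.75²·623827/6375 = 299.682

t(4,5)=0.914 V=299.682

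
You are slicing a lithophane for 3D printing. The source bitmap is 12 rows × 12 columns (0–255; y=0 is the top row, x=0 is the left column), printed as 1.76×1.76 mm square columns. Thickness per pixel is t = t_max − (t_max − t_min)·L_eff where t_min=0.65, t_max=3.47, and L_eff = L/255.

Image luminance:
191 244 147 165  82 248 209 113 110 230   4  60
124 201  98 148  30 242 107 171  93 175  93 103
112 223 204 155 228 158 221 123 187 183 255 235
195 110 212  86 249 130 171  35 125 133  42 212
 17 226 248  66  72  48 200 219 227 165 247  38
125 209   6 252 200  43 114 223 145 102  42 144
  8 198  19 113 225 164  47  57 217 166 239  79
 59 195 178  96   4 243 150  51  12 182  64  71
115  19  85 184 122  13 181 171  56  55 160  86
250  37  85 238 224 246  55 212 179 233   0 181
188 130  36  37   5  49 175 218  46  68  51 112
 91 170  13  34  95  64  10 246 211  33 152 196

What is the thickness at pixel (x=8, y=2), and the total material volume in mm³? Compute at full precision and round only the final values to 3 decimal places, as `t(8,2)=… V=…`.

t(8,2)=1.402 V=889.960

span = t_max - t_min = 3.47 - 0.65 = 2.820
L(8,2) = 187, L_eff = 187/255 = 0.733333
t(8,2) = 3.47 - 2.820·0.733333 = 1.402
Σt over all 12·12 pixels = 610526/2125 ≈ 287.3063529
V = pitch²·Σt = 1.76²·610526/2125 = 889.960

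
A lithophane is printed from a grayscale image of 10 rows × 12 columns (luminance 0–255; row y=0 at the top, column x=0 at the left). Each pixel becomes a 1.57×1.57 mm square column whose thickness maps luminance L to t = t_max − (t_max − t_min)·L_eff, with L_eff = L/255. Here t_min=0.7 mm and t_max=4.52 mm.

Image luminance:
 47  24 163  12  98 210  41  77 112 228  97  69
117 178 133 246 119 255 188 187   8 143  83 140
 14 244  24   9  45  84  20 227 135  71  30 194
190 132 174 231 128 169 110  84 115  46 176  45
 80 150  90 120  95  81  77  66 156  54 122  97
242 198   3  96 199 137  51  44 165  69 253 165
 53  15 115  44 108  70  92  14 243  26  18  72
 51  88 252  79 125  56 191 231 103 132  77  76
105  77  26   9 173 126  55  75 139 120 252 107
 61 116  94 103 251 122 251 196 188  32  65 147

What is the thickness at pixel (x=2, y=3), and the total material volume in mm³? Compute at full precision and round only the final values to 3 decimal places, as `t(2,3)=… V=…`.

span = t_max - t_min = 4.52 - 0.7 = 3.820
L(2,3) = 174, L_eff = 174/255 = 0.682353
t(2,3) = 4.52 - 3.820·0.682353 = 1.913
Σt over all 10·12 pixels = 4298327/12750 ≈ 337.1236863
V = pitch²·Σt = 1.57²·4298327/12750 = 830.976

t(2,3)=1.913 V=830.976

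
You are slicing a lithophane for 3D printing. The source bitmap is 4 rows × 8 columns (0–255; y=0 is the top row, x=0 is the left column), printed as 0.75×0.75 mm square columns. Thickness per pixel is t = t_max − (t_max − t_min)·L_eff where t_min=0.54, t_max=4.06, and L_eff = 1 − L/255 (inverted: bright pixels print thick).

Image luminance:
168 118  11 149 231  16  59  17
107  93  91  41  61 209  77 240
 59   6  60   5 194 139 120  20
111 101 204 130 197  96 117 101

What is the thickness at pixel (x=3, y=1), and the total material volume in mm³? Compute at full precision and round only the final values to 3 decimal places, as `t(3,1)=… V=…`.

span = t_max - t_min = 4.06 - 0.54 = 3.520
L(3,1) = 41, L_eff = 1 - 41/255 = 0.839216 (inverted)
t(3,1) = 4.06 - 3.520·0.839216 = 1.106
Σt over all 4·8 pixels = 134928/2125 ≈ 63.4955294
V = pitch²·Σt = 0.75²·134928/2125 = 35.716

t(3,1)=1.106 V=35.716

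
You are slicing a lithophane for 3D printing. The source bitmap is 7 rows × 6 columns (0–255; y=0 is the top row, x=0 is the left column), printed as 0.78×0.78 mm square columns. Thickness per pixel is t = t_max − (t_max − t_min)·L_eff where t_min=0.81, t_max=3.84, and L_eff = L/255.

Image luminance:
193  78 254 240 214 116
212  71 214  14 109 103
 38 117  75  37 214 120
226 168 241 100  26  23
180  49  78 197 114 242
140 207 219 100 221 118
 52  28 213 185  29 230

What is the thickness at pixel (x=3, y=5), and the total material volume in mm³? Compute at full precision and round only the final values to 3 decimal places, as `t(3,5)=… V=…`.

span = t_max - t_min = 3.84 - 0.81 = 3.030
L(3,5) = 100, L_eff = 100/255 = 0.392157
t(3,5) = 3.84 - 3.030·0.392157 = 2.652
Σt over all 7·6 pixels = 31383/340 ≈ 92.3029412
V = pitch²·Σt = 0.78²·31383/340 = 56.157

t(3,5)=2.652 V=56.157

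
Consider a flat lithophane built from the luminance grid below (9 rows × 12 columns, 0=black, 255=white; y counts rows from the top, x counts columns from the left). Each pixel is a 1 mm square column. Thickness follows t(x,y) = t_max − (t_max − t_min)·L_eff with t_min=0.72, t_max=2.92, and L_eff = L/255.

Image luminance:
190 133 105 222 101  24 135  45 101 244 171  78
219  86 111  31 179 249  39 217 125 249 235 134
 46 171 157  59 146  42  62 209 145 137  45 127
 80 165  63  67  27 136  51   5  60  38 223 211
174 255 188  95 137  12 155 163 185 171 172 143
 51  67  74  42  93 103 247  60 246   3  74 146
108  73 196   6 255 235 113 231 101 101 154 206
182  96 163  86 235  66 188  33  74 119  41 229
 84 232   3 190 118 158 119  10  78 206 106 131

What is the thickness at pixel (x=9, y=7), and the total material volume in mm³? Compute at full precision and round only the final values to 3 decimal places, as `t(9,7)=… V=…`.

span = t_max - t_min = 2.92 - 0.72 = 2.200
L(9,7) = 119, L_eff = 119/255 = 0.466667
t(9,7) = 2.92 - 2.200·0.466667 = 1.893
Σt over all 9·12 pixels = 83879/425 ≈ 197.3623529
V = pitch²·Σt = 1²·83879/425 = 197.362

t(9,7)=1.893 V=197.362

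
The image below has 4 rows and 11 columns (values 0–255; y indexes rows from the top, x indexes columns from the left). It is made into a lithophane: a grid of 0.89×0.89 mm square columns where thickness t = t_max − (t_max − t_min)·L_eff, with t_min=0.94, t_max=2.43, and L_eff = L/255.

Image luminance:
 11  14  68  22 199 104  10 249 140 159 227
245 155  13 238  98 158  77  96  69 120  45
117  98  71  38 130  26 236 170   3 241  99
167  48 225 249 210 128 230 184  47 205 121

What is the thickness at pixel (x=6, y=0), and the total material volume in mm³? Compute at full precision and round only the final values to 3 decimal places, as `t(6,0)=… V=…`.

span = t_max - t_min = 2.43 - 0.94 = 1.490
L(6,0) = 10, L_eff = 10/255 = 0.039216
t(6,0) = 2.43 - 1.490·0.039216 = 2.372
Σt over all 4·11 pixels = 94901/1275 ≈ 74.4321569
V = pitch²·Σt = 0.89²·94901/1275 = 58.958

t(6,0)=2.372 V=58.958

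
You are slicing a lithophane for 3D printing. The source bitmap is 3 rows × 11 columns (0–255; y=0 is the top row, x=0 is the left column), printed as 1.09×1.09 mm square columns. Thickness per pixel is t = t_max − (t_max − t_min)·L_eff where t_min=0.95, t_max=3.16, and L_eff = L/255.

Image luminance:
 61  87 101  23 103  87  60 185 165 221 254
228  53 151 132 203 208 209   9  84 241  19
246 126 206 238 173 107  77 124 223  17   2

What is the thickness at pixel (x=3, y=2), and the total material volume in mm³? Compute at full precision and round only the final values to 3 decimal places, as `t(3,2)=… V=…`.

span = t_max - t_min = 3.16 - 0.95 = 2.210
L(3,2) = 238, L_eff = 238/255 = 0.933333
t(3,2) = 3.16 - 2.210·0.933333 = 1.097
Σt over all 3·11 pixels = 98921/1500 ≈ 65.9473333
V = pitch²·Σt = 1.09²·98921/1500 = 78.352

t(3,2)=1.097 V=78.352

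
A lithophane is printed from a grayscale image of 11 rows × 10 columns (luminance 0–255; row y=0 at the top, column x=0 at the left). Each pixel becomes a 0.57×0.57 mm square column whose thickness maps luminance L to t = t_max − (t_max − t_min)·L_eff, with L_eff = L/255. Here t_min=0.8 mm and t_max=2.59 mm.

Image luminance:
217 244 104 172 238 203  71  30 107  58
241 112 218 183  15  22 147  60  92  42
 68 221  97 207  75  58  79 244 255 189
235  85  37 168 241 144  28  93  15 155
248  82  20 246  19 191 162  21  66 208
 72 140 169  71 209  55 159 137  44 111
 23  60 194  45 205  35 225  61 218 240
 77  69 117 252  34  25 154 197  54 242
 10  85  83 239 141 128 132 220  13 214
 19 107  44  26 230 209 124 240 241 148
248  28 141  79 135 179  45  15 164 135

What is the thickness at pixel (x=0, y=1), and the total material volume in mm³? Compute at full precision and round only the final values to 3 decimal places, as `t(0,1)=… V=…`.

span = t_max - t_min = 2.59 - 0.8 = 1.790
L(0,1) = 241, L_eff = 241/255 = 0.945098
t(0,1) = 2.59 - 1.790·0.945098 = 0.898
Σt over all 11·10 pixels = 1583393/8500 ≈ 186.2815294
V = pitch²·Σt = 0.57²·1583393/8500 = 60.523

t(0,1)=0.898 V=60.523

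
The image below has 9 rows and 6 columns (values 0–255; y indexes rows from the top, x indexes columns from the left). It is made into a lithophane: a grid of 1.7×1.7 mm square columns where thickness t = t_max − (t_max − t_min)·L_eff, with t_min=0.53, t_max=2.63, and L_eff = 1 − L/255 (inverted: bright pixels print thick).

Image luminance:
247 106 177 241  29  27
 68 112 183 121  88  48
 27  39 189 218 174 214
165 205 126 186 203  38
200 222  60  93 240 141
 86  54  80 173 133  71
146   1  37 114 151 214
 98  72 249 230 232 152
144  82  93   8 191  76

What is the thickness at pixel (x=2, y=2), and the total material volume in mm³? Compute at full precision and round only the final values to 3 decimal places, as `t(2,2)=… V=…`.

t(2,2)=2.086 V=251.073

span = t_max - t_min = 2.63 - 0.53 = 2.100
L(2,2) = 189, L_eff = 1 - 189/255 = 0.258824 (inverted)
t(2,2) = 2.63 - 2.100·0.258824 = 2.086
Σt over all 9·6 pixels = 14769/170 ≈ 86.8764706
V = pitch²·Σt = 1.7²·14769/170 = 251.073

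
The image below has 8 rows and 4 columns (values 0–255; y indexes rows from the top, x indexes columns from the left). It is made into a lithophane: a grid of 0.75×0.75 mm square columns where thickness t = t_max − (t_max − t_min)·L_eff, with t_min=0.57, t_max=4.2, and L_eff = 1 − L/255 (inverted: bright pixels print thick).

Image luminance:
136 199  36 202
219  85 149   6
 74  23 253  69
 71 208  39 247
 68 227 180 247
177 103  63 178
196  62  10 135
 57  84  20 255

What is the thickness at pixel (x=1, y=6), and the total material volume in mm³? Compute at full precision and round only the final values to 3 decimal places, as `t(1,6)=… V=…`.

t(1,6)=1.453 V=42.914

span = t_max - t_min = 4.2 - 0.57 = 3.630
L(1,6) = 62, L_eff = 1 - 62/255 = 0.756863 (inverted)
t(1,6) = 4.2 - 3.630·0.756863 = 1.453
Σt over all 8·4 pixels = 324239/4250 ≈ 76.2915294
V = pitch²·Σt = 0.75²·324239/4250 = 42.914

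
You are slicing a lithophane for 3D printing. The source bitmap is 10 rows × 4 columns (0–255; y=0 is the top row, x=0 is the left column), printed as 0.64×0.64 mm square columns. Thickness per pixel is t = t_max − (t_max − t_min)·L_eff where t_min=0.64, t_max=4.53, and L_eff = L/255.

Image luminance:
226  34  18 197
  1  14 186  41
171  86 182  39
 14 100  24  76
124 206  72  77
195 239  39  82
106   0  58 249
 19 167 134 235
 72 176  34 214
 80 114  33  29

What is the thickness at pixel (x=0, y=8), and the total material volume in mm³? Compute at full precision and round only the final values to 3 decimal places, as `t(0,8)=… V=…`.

span = t_max - t_min = 4.53 - 0.64 = 3.890
L(0,8) = 72, L_eff = 72/255 = 0.282353
t(0,8) = 4.53 - 3.890·0.282353 = 3.432
Σt over all 10·4 pixels = 3001193/25500 ≈ 117.6938431
V = pitch²·Σt = 0.64²·3001193/25500 = 48.207

t(0,8)=3.432 V=48.207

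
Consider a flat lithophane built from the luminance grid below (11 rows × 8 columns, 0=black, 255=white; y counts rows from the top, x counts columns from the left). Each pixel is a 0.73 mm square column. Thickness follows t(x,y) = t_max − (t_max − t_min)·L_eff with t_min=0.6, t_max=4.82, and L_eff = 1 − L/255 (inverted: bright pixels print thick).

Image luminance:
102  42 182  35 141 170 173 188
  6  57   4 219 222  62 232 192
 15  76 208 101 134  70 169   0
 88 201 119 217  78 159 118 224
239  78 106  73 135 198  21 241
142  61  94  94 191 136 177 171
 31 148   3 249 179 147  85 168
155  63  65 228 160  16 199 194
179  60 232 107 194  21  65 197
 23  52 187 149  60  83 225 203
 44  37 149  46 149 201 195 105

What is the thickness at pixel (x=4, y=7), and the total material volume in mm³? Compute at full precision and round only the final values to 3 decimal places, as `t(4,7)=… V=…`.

span = t_max - t_min = 4.82 - 0.6 = 4.220
L(4,7) = 160, L_eff = 1 - 160/255 = 0.372549 (inverted)
t(4,7) = 4.82 - 4.220·0.372549 = 3.248
Σt over all 11·8 pixels = 506559/2125 ≈ 238.3807059
V = pitch²·Σt = 0.73²·506559/2125 = 127.033

t(4,7)=3.248 V=127.033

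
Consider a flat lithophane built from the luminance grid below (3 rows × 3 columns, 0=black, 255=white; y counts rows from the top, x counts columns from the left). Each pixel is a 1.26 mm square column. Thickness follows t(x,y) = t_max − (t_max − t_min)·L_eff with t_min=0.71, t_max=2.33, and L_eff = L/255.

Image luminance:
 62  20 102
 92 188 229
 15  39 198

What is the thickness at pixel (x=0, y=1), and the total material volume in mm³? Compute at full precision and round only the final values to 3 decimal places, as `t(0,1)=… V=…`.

t(0,1)=1.746 V=23.761

span = t_max - t_min = 2.33 - 0.71 = 1.620
L(0,1) = 92, L_eff = 92/255 = 0.360784
t(0,1) = 2.33 - 1.620·0.360784 = 1.746
Σt over all 3·3 pixels = 25443/1700 ≈ 14.9664706
V = pitch²·Σt = 1.26²·25443/1700 = 23.761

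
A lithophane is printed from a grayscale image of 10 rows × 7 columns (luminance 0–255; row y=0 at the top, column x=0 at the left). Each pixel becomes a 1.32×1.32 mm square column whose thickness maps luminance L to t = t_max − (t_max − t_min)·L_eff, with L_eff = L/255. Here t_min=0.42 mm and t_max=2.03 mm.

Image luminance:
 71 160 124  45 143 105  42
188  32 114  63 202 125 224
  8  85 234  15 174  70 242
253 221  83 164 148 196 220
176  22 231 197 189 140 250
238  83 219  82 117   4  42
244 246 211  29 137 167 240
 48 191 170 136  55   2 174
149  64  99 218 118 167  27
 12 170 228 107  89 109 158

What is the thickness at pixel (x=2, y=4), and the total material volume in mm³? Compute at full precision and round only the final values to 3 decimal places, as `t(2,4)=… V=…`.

span = t_max - t_min = 2.03 - 0.42 = 1.610
L(2,4) = 231, L_eff = 231/255 = 0.905882
t(2,4) = 2.03 - 1.610·0.905882 = 0.572
Σt over all 10·7 pixels = 523271/6375 ≈ 82.0817255
V = pitch²·Σt = 1.32²·523271/6375 = 143.019

t(2,4)=0.572 V=143.019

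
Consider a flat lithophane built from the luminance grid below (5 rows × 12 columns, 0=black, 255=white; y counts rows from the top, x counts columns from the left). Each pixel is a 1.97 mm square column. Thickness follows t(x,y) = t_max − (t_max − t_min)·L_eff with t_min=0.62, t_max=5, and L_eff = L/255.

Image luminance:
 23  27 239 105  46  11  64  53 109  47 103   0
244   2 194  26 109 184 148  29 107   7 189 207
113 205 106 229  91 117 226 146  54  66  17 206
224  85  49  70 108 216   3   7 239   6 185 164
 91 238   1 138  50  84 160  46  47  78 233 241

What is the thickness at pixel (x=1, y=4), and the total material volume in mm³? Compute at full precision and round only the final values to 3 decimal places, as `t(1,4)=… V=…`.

span = t_max - t_min = 5 - 0.62 = 4.380
L(1,4) = 238, L_eff = 238/255 = 0.933333
t(1,4) = 5 - 4.380·0.933333 = 0.912
Σt over all 5·12 pixels = 396162/2125 ≈ 186.4291765
V = pitch²·Σt = 1.97²·396162/2125 = 723.513

t(1,4)=0.912 V=723.513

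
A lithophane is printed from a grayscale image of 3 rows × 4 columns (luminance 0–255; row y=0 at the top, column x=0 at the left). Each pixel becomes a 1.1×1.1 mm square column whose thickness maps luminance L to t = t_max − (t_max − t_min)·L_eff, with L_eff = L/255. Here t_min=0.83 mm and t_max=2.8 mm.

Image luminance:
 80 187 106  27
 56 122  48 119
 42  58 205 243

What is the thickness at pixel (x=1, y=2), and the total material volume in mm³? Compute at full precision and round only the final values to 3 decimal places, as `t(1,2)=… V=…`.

span = t_max - t_min = 2.8 - 0.83 = 1.970
L(1,2) = 58, L_eff = 58/255 = 0.227451
t(1,2) = 2.8 - 1.970·0.227451 = 2.352
Σt over all 3·4 pixels = 200693/8500 ≈ 23.6109412
V = pitch²·Σt = 1.1²·200693/8500 = 28.569

t(1,2)=2.352 V=28.569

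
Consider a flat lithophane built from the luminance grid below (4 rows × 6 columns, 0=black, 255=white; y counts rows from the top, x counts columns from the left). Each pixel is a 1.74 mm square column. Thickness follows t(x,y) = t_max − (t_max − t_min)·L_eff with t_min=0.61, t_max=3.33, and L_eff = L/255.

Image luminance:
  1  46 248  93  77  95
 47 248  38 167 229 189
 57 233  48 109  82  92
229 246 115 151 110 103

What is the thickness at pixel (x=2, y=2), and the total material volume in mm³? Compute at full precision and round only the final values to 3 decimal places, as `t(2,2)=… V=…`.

t(2,2)=2.818 V=143.371

span = t_max - t_min = 3.33 - 0.61 = 2.720
L(2,2) = 48, L_eff = 48/255 = 0.188235
t(2,2) = 3.33 - 2.720·0.188235 = 2.818
Σt over all 4·6 pixels = 17758/375 ≈ 47.3546667
V = pitch²·Σt = 1.74²·17758/375 = 143.371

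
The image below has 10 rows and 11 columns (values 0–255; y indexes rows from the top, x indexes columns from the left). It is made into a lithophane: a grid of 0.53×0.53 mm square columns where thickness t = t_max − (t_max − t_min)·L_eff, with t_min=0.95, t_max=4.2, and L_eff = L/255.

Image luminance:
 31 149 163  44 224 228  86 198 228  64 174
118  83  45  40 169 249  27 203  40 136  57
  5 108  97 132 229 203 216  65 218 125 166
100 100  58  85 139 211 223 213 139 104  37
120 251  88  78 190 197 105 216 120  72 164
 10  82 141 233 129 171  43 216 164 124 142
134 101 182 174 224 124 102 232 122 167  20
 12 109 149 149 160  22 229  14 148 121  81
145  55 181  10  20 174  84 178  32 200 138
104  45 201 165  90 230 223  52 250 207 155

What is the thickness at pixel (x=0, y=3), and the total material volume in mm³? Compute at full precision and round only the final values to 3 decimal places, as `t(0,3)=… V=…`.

t(0,3)=2.925 V=77.864

span = t_max - t_min = 4.2 - 0.95 = 3.250
L(0,3) = 100, L_eff = 100/255 = 0.392157
t(0,3) = 4.2 - 3.250·0.392157 = 2.925
Σt over all 10·11 pixels = 14137/51 ≈ 277.1960784
V = pitch²·Σt = 0.53²·14137/51 = 77.864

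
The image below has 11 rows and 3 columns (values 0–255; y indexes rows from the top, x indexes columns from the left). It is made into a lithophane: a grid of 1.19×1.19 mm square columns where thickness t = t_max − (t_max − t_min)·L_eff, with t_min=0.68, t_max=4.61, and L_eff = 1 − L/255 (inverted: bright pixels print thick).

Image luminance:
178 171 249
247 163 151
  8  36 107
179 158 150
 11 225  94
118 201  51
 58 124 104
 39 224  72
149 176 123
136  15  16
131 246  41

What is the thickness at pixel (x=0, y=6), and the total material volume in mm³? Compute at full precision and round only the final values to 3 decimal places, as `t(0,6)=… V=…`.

t(0,6)=1.574 V=122.371

span = t_max - t_min = 4.61 - 0.68 = 3.930
L(0,6) = 58, L_eff = 1 - 58/255 = 0.772549 (inverted)
t(0,6) = 4.61 - 3.930·0.772549 = 1.574
Σt over all 11·3 pixels = 734521/8500 ≈ 86.4142353
V = pitch²·Σt = 1.19²·734521/8500 = 122.371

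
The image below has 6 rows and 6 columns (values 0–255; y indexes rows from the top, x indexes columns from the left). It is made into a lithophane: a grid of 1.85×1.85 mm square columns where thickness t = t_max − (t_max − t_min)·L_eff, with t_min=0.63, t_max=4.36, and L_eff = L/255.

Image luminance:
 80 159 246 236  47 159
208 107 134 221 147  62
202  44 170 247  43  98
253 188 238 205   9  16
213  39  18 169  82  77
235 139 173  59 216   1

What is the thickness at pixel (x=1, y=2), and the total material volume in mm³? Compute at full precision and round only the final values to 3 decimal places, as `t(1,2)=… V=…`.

t(1,2)=3.716 V=289.887

span = t_max - t_min = 4.36 - 0.63 = 3.730
L(1,2) = 44, L_eff = 44/255 = 0.172549
t(1,2) = 4.36 - 3.730·0.172549 = 3.716
Σt over all 6·6 pixels = 107993/1275 ≈ 84.7003922
V = pitch²·Σt = 1.85²·107993/1275 = 289.887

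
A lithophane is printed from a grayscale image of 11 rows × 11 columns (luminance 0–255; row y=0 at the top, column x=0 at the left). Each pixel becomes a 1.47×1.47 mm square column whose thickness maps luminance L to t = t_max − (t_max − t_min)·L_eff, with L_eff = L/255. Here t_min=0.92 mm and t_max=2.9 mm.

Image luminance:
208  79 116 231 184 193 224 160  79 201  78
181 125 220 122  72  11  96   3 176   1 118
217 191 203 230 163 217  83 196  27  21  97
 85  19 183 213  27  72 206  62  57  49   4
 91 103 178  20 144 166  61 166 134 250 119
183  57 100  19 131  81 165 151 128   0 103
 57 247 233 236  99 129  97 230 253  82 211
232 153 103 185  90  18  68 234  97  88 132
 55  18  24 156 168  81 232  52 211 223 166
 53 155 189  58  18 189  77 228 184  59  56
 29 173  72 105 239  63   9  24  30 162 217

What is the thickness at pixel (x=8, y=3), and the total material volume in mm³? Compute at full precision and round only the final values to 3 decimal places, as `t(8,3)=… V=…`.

span = t_max - t_min = 2.9 - 0.92 = 1.980
L(8,3) = 57, L_eff = 57/255 = 0.223529
t(8,3) = 2.9 - 1.980·0.223529 = 2.457
Σt over all 11·11 pixels = 496529/2125 ≈ 233.6607059
V = pitch²·Σt = 1.47²·496529/2125 = 504.917

t(8,3)=2.457 V=504.917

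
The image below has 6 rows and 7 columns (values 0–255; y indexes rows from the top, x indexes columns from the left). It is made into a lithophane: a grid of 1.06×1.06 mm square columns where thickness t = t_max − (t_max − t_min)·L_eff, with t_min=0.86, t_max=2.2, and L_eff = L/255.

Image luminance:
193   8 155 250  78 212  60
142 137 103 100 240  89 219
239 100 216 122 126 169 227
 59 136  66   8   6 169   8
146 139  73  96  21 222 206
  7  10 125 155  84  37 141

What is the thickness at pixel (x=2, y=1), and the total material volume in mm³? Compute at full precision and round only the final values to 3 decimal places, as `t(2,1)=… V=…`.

t(2,1)=1.659 V=73.714

span = t_max - t_min = 2.2 - 0.86 = 1.340
L(2,1) = 103, L_eff = 103/255 = 0.403922
t(2,1) = 2.2 - 1.340·0.403922 = 1.659
Σt over all 6·7 pixels = 836467/12750 ≈ 65.6052549
V = pitch²·Σt = 1.06²·836467/12750 = 73.714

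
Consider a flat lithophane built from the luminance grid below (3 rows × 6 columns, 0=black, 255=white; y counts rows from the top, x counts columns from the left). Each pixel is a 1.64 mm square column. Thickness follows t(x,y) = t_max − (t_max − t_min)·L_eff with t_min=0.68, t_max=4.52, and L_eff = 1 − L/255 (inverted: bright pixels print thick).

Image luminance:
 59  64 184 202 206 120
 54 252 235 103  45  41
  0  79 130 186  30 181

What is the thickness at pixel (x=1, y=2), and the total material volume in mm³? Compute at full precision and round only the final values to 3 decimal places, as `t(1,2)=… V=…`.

span = t_max - t_min = 4.52 - 0.68 = 3.840
L(1,2) = 79, L_eff = 1 - 79/255 = 0.690196 (inverted)
t(1,2) = 4.52 - 3.840·0.690196 = 1.870
Σt over all 3·6 pixels = 95482/2125 ≈ 44.9327059
V = pitch²·Σt = 1.64²·95482/2125 = 120.851

t(1,2)=1.870 V=120.851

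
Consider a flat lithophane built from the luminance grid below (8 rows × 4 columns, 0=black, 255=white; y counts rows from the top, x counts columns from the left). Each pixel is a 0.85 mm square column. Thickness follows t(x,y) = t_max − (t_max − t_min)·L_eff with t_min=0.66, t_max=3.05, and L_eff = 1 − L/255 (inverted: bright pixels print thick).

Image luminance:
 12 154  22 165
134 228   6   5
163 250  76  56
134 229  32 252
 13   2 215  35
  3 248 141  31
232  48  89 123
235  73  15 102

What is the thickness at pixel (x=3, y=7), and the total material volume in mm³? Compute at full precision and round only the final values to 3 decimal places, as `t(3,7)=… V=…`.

t(3,7)=1.616 V=39.116

span = t_max - t_min = 3.05 - 0.66 = 2.390
L(3,7) = 102, L_eff = 1 - 102/255 = 0.600000 (inverted)
t(3,7) = 3.05 - 2.390·0.600000 = 1.616
Σt over all 8·4 pixels = 1380557/25500 ≈ 54.1394902
V = pitch²·Σt = 0.85²·1380557/25500 = 39.116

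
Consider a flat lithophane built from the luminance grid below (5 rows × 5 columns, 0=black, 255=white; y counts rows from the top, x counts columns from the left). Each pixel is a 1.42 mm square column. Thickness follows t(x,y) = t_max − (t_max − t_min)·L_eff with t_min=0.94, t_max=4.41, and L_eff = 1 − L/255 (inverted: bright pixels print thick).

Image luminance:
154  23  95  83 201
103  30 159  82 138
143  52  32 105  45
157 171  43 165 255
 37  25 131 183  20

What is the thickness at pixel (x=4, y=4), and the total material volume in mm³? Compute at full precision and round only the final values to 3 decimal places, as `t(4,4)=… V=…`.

t(4,4)=1.212 V=119.604

span = t_max - t_min = 4.41 - 0.94 = 3.470
L(4,4) = 20, L_eff = 1 - 20/255 = 0.921569 (inverted)
t(4,4) = 4.41 - 3.470·0.921569 = 1.212
Σt over all 5·5 pixels = 756277/12750 ≈ 59.3158431
V = pitch²·Σt = 1.42²·756277/12750 = 119.604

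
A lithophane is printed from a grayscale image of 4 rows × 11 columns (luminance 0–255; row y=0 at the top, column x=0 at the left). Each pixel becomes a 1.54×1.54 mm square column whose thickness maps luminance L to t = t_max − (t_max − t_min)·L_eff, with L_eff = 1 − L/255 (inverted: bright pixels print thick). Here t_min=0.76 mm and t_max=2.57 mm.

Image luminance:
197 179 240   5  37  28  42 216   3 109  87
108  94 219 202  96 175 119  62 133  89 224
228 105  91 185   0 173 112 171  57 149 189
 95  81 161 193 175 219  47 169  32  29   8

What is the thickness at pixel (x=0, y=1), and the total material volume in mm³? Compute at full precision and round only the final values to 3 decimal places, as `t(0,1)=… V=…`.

span = t_max - t_min = 2.57 - 0.76 = 1.810
L(0,1) = 108, L_eff = 1 - 108/255 = 0.576471 (inverted)
t(0,1) = 2.57 - 1.810·0.576471 = 1.527
Σt over all 4·11 pixels = 1817993/25500 ≈ 71.2938431
V = pitch²·Σt = 1.54²·1817993/25500 = 169.080

t(0,1)=1.527 V=169.080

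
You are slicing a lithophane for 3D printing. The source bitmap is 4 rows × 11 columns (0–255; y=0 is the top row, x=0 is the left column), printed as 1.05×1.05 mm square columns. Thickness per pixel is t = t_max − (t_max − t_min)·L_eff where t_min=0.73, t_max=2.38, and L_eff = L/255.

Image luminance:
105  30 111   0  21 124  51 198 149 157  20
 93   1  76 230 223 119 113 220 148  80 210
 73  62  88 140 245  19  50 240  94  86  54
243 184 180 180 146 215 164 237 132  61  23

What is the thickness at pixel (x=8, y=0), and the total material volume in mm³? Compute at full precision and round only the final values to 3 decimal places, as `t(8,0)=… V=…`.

t(8,0)=1.416 V=76.967

span = t_max - t_min = 2.38 - 0.73 = 1.650
L(8,0) = 149, L_eff = 149/255 = 0.584314
t(8,0) = 2.38 - 1.650·0.584314 = 1.416
Σt over all 4·11 pixels = 118679/1700 ≈ 69.8111765
V = pitch²·Σt = 1.05²·118679/1700 = 76.967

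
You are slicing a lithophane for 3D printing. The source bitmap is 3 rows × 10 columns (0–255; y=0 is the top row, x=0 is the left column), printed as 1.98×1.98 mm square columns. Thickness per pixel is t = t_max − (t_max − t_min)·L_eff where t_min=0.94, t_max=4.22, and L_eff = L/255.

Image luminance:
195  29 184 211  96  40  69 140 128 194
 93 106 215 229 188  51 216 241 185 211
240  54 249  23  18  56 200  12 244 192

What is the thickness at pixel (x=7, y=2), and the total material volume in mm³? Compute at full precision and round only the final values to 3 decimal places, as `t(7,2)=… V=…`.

t(7,2)=4.066 V=279.032

span = t_max - t_min = 4.22 - 0.94 = 3.280
L(7,2) = 12, L_eff = 12/255 = 0.047059
t(7,2) = 4.22 - 3.280·0.047059 = 4.066
Σt over all 3·10 pixels = 453737/6375 ≈ 71.1744314
V = pitch²·Σt = 1.98²·453737/6375 = 279.032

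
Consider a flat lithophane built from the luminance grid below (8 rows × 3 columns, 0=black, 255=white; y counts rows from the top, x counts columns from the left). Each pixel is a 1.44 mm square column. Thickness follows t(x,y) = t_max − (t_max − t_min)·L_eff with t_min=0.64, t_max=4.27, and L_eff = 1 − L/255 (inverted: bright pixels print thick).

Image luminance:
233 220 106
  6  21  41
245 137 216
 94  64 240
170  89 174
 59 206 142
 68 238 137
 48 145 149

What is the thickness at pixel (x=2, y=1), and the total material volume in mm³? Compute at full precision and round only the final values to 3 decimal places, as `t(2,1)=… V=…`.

span = t_max - t_min = 4.27 - 0.64 = 3.630
L(2,1) = 41, L_eff = 1 - 41/255 = 0.839216 (inverted)
t(2,1) = 4.27 - 3.630·0.839216 = 1.224
Σt over all 8·3 pixels = 130892/2125 ≈ 61.5962353
V = pitch²·Σt = 1.44²·130892/2125 = 127.726

t(2,1)=1.224 V=127.726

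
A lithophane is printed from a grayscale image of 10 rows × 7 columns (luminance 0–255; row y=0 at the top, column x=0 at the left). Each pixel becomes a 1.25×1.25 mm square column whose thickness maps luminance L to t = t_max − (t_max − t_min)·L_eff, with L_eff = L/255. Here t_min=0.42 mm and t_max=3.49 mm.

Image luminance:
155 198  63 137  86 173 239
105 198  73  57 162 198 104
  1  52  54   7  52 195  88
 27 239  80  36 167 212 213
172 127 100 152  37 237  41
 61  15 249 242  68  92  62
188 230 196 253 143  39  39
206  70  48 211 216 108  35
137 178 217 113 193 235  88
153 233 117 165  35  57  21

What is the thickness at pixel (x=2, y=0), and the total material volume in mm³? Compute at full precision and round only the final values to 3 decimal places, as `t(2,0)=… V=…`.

t(2,0)=2.732 V=213.358

span = t_max - t_min = 3.49 - 0.42 = 3.070
L(2,0) = 63, L_eff = 63/255 = 0.247059
t(2,0) = 3.49 - 3.070·0.247059 = 2.732
Σt over all 10·7 pixels = 6964/51 ≈ 136.5490196
V = pitch²·Σt = 1.25²·6964/51 = 213.358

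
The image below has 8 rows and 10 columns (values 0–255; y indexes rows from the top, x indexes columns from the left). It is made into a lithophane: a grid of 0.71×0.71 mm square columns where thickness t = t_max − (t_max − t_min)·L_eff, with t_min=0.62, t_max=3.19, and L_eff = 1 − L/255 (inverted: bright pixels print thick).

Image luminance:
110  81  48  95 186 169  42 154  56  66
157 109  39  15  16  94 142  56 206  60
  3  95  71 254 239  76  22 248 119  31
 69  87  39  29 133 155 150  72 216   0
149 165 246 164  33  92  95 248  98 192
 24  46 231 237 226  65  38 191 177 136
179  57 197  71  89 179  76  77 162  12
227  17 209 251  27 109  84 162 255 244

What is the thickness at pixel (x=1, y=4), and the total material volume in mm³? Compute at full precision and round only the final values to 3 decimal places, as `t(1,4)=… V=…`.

span = t_max - t_min = 3.19 - 0.62 = 2.570
L(1,4) = 165, L_eff = 1 - 165/255 = 0.352941 (inverted)
t(1,4) = 3.19 - 2.570·0.352941 = 2.283
Σt over all 8·10 pixels = 619687/4250 ≈ 145.8087059
V = pitch²·Σt = 0.71²·619687/4250 = 73.502

t(1,4)=2.283 V=73.502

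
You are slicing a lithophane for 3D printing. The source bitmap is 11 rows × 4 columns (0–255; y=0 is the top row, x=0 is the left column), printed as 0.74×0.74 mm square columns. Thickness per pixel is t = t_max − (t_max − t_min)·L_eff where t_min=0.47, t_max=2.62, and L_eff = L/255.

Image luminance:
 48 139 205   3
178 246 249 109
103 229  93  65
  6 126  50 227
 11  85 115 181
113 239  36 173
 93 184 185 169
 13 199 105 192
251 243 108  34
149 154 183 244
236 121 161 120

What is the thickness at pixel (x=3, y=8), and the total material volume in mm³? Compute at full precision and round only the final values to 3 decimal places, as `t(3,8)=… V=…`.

span = t_max - t_min = 2.62 - 0.47 = 2.150
L(3,8) = 34, L_eff = 34/255 = 0.133333
t(3,8) = 2.62 - 2.150·0.133333 = 2.333
Σt over all 11·4 pixels = 322489/5100 ≈ 63.2331373
V = pitch²·Σt = 0.74²·322489/5100 = 34.626

t(3,8)=2.333 V=34.626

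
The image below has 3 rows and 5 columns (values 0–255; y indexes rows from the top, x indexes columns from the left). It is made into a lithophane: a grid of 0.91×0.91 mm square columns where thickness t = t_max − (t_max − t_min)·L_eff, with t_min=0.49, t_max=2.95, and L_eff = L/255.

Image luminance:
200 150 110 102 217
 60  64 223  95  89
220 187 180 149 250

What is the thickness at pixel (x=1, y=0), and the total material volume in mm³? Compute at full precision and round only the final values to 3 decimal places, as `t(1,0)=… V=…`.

span = t_max - t_min = 2.95 - 0.49 = 2.460
L(1,0) = 150, L_eff = 150/255 = 0.588235
t(1,0) = 2.95 - 2.460·0.588235 = 1.503
Σt over all 3·5 pixels = 187853/8500 ≈ 22.1003529
V = pitch²·Σt = 0.91²·187853/8500 = 18.301

t(1,0)=1.503 V=18.301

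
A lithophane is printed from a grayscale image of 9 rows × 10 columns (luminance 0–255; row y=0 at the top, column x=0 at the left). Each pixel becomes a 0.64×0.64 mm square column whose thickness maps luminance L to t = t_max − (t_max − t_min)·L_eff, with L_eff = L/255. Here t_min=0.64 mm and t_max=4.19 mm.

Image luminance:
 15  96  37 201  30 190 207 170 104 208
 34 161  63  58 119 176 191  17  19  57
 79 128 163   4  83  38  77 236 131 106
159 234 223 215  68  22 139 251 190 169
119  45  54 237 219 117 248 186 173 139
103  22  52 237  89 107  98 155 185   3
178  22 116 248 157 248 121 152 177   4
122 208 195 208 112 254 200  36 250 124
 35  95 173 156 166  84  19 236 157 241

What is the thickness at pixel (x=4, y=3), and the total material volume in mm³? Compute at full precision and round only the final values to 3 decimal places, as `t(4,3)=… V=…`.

span = t_max - t_min = 4.19 - 0.64 = 3.550
L(4,3) = 68, L_eff = 68/255 = 0.266667
t(4,3) = 4.19 - 3.550·0.266667 = 3.243
Σt over all 9·10 pixels = 53738/255 ≈ 210.7372549
V = pitch²·Σt = 0.64²·53738/255 = 86.318

t(4,3)=3.243 V=86.318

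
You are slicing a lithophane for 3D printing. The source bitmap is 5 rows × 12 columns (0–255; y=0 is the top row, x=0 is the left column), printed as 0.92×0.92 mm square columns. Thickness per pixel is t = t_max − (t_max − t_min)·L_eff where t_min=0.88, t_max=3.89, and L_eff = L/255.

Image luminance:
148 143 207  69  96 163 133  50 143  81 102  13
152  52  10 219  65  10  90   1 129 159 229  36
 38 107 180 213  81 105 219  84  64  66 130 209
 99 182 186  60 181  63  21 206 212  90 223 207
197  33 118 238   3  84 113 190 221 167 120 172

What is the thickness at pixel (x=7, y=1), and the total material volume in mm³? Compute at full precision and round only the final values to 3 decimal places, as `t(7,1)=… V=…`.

span = t_max - t_min = 3.89 - 0.88 = 3.010
L(7,1) = 1, L_eff = 1/255 = 0.003922
t(7,1) = 3.89 - 3.010·0.003922 = 3.878
Σt over all 5·12 pixels = 1864859/12750 ≈ 146.2634510
V = pitch²·Σt = 0.92²·1864859/12750 = 123.797

t(7,1)=3.878 V=123.797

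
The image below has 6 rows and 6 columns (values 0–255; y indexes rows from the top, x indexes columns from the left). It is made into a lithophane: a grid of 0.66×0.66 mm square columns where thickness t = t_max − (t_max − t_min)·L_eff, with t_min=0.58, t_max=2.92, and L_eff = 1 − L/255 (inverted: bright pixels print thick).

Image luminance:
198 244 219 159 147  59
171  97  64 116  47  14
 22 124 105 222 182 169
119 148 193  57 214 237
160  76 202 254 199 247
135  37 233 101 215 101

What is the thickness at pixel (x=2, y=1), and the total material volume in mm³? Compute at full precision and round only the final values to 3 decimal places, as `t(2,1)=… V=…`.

span = t_max - t_min = 2.92 - 0.58 = 2.340
L(2,1) = 64, L_eff = 1 - 64/255 = 0.749020 (inverted)
t(2,1) = 2.92 - 2.340·0.749020 = 1.167
Σt over all 6·6 pixels = 69.396
V = pitch²·Σt = 0.66²·69.396 = 30.229

t(2,1)=1.167 V=30.229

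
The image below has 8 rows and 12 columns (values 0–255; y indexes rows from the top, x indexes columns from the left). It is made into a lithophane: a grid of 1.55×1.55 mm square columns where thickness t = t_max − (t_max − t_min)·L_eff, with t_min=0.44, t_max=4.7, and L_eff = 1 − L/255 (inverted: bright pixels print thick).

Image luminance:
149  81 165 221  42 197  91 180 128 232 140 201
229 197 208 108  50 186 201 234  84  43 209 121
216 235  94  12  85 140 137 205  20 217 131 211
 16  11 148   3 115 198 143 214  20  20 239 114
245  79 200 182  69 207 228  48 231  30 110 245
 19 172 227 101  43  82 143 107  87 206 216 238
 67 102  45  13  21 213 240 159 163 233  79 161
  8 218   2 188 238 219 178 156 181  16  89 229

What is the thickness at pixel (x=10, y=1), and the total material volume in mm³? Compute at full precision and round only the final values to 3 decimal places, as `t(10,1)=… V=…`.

t(10,1)=3.932 V=638.259

span = t_max - t_min = 4.7 - 0.44 = 4.260
L(10,1) = 209, L_eff = 1 - 209/255 = 0.180392 (inverted)
t(10,1) = 4.7 - 4.260·0.180392 = 3.932
Σt over all 8·12 pixels = 564537/2125 ≈ 265.6644706
V = pitch²·Σt = 1.55²·564537/2125 = 638.259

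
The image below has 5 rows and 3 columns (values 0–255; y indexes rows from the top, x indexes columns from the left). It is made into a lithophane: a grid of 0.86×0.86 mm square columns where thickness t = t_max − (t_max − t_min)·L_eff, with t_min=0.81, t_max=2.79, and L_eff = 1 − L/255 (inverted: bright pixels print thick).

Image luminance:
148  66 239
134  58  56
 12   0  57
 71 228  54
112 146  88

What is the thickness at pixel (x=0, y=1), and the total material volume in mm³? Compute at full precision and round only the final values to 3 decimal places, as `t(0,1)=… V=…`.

t(0,1)=1.850 V=17.422

span = t_max - t_min = 2.79 - 0.81 = 1.980
L(0,1) = 134, L_eff = 1 - 134/255 = 0.474510 (inverted)
t(0,1) = 2.79 - 1.980·0.474510 = 1.850
Σt over all 5·3 pixels = 200229/8500 ≈ 23.5563529
V = pitch²·Σt = 0.86²·200229/8500 = 17.422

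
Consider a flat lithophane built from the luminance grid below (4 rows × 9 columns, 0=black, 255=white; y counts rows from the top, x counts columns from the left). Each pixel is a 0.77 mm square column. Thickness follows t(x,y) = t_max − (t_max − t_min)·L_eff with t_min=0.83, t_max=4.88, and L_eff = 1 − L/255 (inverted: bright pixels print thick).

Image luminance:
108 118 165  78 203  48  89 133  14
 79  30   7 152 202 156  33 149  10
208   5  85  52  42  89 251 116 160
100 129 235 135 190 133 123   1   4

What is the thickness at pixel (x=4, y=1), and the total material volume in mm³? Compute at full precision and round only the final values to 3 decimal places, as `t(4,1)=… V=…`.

t(4,1)=4.038 V=53.800

span = t_max - t_min = 4.88 - 0.83 = 4.050
L(4,1) = 202, L_eff = 1 - 202/255 = 0.207843 (inverted)
t(4,1) = 4.88 - 4.050·0.207843 = 4.038
Σt over all 4·9 pixels = 7713/85 ≈ 90.7411765
V = pitch²·Σt = 0.77²·7713/85 = 53.800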